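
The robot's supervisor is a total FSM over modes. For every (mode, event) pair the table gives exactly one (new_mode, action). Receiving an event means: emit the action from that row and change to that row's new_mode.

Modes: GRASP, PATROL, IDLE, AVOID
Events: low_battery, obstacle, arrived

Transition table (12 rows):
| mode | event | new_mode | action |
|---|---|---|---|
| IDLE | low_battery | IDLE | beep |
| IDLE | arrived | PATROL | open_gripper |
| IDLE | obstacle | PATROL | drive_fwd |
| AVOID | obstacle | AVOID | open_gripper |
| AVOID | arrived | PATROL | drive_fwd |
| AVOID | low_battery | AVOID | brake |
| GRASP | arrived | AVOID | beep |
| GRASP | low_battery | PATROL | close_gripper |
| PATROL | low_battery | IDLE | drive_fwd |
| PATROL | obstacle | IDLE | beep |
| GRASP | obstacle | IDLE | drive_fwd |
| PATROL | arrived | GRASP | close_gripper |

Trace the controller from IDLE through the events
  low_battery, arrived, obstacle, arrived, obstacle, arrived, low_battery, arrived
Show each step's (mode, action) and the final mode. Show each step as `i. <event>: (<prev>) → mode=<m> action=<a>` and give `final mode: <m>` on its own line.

1. low_battery: (IDLE) → mode=IDLE action=beep
2. arrived: (IDLE) → mode=PATROL action=open_gripper
3. obstacle: (PATROL) → mode=IDLE action=beep
4. arrived: (IDLE) → mode=PATROL action=open_gripper
5. obstacle: (PATROL) → mode=IDLE action=beep
6. arrived: (IDLE) → mode=PATROL action=open_gripper
7. low_battery: (PATROL) → mode=IDLE action=drive_fwd
8. arrived: (IDLE) → mode=PATROL action=open_gripper

final mode: PATROL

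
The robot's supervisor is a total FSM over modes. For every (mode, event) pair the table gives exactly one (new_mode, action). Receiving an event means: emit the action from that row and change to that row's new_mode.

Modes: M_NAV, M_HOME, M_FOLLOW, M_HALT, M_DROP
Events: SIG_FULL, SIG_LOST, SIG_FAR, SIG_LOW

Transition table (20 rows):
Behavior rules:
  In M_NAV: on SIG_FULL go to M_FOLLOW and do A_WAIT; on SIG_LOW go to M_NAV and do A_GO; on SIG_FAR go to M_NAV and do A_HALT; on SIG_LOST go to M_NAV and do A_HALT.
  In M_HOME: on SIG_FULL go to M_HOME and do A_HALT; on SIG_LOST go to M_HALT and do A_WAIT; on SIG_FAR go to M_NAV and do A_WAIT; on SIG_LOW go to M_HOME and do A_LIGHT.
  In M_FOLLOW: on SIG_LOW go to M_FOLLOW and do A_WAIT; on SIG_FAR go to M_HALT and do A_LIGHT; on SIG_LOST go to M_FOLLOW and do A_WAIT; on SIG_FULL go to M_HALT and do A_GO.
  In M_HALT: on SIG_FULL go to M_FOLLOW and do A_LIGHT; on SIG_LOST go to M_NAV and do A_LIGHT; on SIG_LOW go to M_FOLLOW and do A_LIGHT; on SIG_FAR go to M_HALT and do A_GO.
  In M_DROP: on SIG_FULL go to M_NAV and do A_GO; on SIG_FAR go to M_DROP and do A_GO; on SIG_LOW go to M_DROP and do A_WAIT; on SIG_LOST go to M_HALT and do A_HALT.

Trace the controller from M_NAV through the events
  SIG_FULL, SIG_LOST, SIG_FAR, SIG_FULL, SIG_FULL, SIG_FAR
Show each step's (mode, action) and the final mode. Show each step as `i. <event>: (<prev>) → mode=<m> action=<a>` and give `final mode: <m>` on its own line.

final mode: M_HALT

1. SIG_FULL: (M_NAV) → mode=M_FOLLOW action=A_WAIT
2. SIG_LOST: (M_FOLLOW) → mode=M_FOLLOW action=A_WAIT
3. SIG_FAR: (M_FOLLOW) → mode=M_HALT action=A_LIGHT
4. SIG_FULL: (M_HALT) → mode=M_FOLLOW action=A_LIGHT
5. SIG_FULL: (M_FOLLOW) → mode=M_HALT action=A_GO
6. SIG_FAR: (M_HALT) → mode=M_HALT action=A_GO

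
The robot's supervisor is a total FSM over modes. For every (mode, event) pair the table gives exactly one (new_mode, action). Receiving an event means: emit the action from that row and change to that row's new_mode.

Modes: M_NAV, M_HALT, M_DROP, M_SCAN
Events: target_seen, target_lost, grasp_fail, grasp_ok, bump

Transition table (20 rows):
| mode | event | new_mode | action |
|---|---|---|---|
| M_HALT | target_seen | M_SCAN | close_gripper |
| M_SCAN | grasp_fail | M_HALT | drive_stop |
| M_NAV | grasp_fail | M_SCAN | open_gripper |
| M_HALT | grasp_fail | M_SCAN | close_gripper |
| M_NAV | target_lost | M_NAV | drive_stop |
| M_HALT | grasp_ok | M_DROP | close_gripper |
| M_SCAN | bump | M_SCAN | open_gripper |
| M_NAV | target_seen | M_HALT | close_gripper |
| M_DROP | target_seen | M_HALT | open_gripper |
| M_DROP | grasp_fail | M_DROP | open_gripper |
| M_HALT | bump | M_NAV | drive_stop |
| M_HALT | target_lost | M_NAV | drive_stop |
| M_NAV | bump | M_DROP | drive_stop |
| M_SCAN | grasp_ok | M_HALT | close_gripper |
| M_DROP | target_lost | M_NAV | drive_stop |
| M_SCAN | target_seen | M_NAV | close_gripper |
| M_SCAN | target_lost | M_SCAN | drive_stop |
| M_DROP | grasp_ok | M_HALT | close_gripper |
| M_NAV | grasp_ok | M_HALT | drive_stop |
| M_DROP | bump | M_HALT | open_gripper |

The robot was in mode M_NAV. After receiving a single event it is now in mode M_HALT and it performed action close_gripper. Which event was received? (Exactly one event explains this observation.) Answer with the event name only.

try target_seen: (M_NAV, target_seen) → (M_HALT, close_gripper)  ← matches
try target_lost: (M_NAV, target_lost) → (M_NAV, drive_stop)
try grasp_fail: (M_NAV, grasp_fail) → (M_SCAN, open_gripper)
try grasp_ok: (M_NAV, grasp_ok) → (M_HALT, drive_stop)
try bump: (M_NAV, bump) → (M_DROP, drive_stop)

target_seen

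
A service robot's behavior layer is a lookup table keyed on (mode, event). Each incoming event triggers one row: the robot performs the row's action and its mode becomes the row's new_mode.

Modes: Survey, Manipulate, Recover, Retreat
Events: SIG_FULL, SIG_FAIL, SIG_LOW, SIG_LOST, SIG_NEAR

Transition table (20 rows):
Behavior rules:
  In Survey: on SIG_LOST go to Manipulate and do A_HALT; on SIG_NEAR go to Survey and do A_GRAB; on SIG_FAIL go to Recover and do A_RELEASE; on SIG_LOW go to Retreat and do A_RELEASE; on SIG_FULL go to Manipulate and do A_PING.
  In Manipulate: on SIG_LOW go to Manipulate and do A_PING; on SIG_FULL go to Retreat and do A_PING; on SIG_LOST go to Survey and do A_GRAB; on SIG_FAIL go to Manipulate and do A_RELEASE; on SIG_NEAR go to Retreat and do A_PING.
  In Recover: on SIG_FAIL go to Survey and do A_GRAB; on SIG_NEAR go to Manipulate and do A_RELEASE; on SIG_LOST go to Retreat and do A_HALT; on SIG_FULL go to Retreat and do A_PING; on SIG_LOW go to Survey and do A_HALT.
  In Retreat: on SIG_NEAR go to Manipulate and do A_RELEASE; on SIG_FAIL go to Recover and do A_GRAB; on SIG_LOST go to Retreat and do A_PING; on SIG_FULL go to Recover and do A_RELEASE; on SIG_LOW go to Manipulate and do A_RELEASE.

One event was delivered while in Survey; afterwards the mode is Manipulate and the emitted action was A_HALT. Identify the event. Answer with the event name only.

try SIG_FULL: (Survey, SIG_FULL) → (Manipulate, A_PING)
try SIG_FAIL: (Survey, SIG_FAIL) → (Recover, A_RELEASE)
try SIG_LOW: (Survey, SIG_LOW) → (Retreat, A_RELEASE)
try SIG_LOST: (Survey, SIG_LOST) → (Manipulate, A_HALT)  ← matches
try SIG_NEAR: (Survey, SIG_NEAR) → (Survey, A_GRAB)

SIG_LOST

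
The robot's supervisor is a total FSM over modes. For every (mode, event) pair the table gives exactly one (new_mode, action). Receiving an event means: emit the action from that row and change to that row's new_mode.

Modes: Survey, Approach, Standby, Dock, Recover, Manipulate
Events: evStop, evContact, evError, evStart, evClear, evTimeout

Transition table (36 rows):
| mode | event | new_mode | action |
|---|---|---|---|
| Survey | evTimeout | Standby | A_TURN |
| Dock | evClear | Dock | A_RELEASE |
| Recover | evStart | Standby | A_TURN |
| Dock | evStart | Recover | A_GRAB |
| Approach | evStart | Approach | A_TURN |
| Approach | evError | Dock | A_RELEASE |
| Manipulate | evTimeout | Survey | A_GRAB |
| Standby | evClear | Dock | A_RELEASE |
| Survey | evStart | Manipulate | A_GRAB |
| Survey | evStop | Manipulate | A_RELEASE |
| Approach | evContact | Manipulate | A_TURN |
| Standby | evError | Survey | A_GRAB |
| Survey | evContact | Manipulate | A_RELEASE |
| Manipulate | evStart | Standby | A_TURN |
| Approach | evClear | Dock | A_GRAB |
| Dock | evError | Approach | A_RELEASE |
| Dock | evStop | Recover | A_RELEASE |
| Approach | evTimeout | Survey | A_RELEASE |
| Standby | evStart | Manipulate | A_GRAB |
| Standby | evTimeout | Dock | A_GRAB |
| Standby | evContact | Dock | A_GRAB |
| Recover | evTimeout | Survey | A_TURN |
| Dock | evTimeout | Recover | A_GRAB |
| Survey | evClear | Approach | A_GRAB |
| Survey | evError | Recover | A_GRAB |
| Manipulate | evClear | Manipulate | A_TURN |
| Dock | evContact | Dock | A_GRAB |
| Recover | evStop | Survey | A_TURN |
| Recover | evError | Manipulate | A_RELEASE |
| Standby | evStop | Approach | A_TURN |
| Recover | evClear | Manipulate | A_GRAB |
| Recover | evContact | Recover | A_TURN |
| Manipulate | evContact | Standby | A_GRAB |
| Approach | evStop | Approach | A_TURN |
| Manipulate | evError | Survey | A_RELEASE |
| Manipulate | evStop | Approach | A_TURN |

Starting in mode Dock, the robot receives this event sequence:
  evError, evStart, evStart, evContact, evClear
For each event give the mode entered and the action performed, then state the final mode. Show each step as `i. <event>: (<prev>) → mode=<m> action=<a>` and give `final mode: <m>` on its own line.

1. evError: (Dock) → mode=Approach action=A_RELEASE
2. evStart: (Approach) → mode=Approach action=A_TURN
3. evStart: (Approach) → mode=Approach action=A_TURN
4. evContact: (Approach) → mode=Manipulate action=A_TURN
5. evClear: (Manipulate) → mode=Manipulate action=A_TURN

final mode: Manipulate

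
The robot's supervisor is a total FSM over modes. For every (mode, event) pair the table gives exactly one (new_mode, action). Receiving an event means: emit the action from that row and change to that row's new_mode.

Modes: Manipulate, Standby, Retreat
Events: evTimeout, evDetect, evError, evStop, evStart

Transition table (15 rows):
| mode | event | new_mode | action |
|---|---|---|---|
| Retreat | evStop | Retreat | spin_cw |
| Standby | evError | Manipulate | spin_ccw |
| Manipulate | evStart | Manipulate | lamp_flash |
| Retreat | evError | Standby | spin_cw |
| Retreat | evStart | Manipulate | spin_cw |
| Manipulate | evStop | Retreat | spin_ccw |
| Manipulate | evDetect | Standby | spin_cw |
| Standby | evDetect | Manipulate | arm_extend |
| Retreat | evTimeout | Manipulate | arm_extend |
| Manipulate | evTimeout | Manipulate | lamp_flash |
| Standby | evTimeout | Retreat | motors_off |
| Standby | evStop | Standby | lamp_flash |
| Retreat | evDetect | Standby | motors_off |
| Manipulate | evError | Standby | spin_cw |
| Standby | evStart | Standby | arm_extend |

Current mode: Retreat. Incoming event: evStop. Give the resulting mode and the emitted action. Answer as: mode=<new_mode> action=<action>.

mode=Retreat action=spin_cw

current mode = Retreat; filter table to that mode:
  (Retreat, evStop) → (Retreat, spin_cw)  ← event matches
  (Retreat, evError) → (Standby, spin_cw)
  (Retreat, evStart) → (Manipulate, spin_cw)
  (Retreat, evTimeout) → (Manipulate, arm_extend)
  (Retreat, evDetect) → (Standby, motors_off)
event = evStop selects (Retreat, spin_cw)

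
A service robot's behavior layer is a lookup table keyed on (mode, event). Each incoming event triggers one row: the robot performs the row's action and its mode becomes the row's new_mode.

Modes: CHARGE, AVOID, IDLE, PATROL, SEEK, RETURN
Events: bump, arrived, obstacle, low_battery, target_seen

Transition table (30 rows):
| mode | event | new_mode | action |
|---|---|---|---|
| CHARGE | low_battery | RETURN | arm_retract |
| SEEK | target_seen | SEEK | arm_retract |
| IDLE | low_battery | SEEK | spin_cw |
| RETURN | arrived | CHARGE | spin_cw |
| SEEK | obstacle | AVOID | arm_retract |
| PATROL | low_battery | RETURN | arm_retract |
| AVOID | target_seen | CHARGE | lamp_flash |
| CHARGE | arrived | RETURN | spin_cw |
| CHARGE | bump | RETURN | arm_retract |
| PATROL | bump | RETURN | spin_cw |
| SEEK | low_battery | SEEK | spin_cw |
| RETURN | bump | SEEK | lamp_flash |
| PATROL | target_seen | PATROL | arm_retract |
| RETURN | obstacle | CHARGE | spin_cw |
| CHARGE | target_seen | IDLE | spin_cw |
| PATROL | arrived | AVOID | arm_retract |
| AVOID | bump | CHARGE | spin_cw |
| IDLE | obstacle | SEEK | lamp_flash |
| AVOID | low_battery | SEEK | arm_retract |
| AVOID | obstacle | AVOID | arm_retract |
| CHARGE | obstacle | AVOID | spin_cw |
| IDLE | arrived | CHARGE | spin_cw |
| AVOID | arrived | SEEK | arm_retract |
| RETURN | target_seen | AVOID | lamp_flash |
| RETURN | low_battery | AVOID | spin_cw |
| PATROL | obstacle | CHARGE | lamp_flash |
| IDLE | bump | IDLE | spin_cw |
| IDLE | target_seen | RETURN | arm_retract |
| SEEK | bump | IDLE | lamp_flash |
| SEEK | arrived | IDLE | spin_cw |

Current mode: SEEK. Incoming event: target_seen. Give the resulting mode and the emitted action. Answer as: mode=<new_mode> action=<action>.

mode=SEEK action=arm_retract

current mode = SEEK; filter table to that mode:
  (SEEK, target_seen) → (SEEK, arm_retract)  ← event matches
  (SEEK, obstacle) → (AVOID, arm_retract)
  (SEEK, low_battery) → (SEEK, spin_cw)
  (SEEK, bump) → (IDLE, lamp_flash)
  (SEEK, arrived) → (IDLE, spin_cw)
event = target_seen selects (SEEK, arm_retract)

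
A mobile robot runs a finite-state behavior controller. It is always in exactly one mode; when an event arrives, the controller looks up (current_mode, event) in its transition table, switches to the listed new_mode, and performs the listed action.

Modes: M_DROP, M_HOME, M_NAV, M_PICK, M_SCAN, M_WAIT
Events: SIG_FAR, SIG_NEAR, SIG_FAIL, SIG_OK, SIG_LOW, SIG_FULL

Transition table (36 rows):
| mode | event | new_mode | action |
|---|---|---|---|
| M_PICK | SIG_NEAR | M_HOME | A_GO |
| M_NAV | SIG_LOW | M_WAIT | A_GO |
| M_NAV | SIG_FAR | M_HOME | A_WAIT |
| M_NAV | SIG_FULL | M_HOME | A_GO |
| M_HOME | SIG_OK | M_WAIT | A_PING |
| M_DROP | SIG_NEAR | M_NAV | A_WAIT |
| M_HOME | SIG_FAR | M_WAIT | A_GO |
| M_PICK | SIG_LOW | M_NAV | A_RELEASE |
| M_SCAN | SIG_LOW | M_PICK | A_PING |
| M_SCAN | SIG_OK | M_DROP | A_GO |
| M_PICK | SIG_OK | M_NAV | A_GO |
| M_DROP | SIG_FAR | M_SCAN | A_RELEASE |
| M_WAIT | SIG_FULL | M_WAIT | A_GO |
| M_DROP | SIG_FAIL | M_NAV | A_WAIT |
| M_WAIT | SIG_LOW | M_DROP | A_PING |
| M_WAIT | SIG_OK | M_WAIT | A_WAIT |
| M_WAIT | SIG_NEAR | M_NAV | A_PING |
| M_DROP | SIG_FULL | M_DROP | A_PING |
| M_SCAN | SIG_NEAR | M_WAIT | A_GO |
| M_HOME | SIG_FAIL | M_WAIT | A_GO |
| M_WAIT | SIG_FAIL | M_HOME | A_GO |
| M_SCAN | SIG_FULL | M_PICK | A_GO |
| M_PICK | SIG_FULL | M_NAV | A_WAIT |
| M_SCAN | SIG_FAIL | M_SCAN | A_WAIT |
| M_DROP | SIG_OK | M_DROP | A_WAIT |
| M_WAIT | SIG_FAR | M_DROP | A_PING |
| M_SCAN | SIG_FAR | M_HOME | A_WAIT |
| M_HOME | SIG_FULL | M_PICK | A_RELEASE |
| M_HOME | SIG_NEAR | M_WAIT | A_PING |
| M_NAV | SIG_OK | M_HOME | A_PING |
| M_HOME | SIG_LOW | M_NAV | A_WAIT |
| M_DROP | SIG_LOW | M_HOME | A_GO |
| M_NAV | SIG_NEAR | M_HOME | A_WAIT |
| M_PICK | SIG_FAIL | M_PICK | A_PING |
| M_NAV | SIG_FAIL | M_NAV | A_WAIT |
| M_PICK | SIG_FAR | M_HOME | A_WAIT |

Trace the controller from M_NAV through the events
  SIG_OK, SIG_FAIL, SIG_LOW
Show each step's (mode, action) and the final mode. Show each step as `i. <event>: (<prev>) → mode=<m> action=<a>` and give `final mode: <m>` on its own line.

1. SIG_OK: (M_NAV) → mode=M_HOME action=A_PING
2. SIG_FAIL: (M_HOME) → mode=M_WAIT action=A_GO
3. SIG_LOW: (M_WAIT) → mode=M_DROP action=A_PING

final mode: M_DROP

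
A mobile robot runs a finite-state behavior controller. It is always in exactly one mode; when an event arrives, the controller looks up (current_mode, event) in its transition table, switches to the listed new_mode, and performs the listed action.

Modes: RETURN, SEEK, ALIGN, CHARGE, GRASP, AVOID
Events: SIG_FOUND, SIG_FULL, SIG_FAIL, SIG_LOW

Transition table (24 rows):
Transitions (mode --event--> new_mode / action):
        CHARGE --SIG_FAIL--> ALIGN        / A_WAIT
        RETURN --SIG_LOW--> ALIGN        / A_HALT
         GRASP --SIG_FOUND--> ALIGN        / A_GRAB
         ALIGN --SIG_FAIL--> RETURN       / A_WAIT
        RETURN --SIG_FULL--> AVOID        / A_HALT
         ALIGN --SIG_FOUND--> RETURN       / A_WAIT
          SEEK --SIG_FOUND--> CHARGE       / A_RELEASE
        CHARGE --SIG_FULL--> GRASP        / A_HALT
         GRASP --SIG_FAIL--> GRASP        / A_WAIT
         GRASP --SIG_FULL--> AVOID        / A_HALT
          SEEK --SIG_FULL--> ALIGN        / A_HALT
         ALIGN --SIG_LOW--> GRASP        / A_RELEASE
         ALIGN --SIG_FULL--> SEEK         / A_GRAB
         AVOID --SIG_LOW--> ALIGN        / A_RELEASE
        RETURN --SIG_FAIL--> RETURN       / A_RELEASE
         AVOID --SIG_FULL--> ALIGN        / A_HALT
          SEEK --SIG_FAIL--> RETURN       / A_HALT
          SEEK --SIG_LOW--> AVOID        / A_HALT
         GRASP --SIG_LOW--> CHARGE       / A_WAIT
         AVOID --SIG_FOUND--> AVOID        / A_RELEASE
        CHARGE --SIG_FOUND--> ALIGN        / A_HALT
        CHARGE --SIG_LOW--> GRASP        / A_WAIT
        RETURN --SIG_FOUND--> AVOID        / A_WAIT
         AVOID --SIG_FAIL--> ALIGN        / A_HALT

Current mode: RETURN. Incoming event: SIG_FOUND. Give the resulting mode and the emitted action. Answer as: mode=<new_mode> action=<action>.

mode=AVOID action=A_WAIT

current mode = RETURN; filter table to that mode:
  (RETURN, SIG_LOW) → (ALIGN, A_HALT)
  (RETURN, SIG_FULL) → (AVOID, A_HALT)
  (RETURN, SIG_FAIL) → (RETURN, A_RELEASE)
  (RETURN, SIG_FOUND) → (AVOID, A_WAIT)  ← event matches
event = SIG_FOUND selects (AVOID, A_WAIT)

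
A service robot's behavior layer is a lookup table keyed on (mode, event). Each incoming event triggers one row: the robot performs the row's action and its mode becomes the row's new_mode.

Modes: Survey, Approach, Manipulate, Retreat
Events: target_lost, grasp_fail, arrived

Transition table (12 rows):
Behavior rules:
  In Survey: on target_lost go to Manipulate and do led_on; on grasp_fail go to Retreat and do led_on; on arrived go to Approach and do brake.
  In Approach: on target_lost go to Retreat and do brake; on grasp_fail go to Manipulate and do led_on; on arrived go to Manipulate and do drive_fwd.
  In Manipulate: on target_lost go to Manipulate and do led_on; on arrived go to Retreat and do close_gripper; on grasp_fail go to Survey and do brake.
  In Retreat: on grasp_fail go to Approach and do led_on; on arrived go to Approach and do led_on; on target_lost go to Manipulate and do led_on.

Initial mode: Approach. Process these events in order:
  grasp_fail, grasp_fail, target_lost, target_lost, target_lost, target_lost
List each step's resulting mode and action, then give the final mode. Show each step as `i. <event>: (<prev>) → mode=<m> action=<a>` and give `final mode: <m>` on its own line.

final mode: Manipulate

1. grasp_fail: (Approach) → mode=Manipulate action=led_on
2. grasp_fail: (Manipulate) → mode=Survey action=brake
3. target_lost: (Survey) → mode=Manipulate action=led_on
4. target_lost: (Manipulate) → mode=Manipulate action=led_on
5. target_lost: (Manipulate) → mode=Manipulate action=led_on
6. target_lost: (Manipulate) → mode=Manipulate action=led_on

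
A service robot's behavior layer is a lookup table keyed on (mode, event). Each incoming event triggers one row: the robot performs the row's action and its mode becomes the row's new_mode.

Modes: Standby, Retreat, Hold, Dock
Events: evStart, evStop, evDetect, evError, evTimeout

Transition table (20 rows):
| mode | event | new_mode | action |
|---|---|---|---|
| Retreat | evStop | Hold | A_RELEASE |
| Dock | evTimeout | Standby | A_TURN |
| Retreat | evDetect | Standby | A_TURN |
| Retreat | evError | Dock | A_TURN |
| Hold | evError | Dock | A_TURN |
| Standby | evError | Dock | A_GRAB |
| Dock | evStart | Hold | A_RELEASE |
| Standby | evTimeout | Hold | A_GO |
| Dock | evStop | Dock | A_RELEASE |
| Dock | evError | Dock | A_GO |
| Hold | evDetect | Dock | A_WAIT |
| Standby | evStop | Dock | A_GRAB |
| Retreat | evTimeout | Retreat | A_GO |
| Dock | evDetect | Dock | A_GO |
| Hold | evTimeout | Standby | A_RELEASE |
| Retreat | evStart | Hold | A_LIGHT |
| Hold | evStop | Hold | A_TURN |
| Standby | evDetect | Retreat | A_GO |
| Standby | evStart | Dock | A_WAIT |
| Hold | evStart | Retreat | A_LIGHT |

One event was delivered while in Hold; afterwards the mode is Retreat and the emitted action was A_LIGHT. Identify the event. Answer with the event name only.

evStart

try evStart: (Hold, evStart) → (Retreat, A_LIGHT)  ← matches
try evStop: (Hold, evStop) → (Hold, A_TURN)
try evDetect: (Hold, evDetect) → (Dock, A_WAIT)
try evError: (Hold, evError) → (Dock, A_TURN)
try evTimeout: (Hold, evTimeout) → (Standby, A_RELEASE)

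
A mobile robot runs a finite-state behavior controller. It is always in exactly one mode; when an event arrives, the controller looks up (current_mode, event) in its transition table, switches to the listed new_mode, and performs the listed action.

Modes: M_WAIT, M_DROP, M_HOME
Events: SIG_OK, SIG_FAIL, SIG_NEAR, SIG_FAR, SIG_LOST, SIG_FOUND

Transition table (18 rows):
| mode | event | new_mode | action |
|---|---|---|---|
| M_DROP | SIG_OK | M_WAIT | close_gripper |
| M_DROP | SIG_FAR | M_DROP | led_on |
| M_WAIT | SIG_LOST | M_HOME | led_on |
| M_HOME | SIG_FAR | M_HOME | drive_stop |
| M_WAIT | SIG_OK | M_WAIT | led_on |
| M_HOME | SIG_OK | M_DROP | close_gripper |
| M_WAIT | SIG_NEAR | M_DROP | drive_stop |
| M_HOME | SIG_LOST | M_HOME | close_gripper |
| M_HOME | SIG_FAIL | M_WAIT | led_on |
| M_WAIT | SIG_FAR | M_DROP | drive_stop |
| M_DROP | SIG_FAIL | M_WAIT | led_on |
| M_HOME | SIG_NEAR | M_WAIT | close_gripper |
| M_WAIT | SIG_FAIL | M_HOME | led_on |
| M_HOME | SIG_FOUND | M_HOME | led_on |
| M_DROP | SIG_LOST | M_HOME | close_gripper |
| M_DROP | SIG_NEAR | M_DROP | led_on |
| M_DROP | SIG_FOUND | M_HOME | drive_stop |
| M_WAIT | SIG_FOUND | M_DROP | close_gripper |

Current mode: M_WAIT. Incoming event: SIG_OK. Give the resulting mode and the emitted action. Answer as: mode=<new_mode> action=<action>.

mode=M_WAIT action=led_on

current mode = M_WAIT; filter table to that mode:
  (M_WAIT, SIG_LOST) → (M_HOME, led_on)
  (M_WAIT, SIG_OK) → (M_WAIT, led_on)  ← event matches
  (M_WAIT, SIG_NEAR) → (M_DROP, drive_stop)
  (M_WAIT, SIG_FAR) → (M_DROP, drive_stop)
  (M_WAIT, SIG_FAIL) → (M_HOME, led_on)
  (M_WAIT, SIG_FOUND) → (M_DROP, close_gripper)
event = SIG_OK selects (M_WAIT, led_on)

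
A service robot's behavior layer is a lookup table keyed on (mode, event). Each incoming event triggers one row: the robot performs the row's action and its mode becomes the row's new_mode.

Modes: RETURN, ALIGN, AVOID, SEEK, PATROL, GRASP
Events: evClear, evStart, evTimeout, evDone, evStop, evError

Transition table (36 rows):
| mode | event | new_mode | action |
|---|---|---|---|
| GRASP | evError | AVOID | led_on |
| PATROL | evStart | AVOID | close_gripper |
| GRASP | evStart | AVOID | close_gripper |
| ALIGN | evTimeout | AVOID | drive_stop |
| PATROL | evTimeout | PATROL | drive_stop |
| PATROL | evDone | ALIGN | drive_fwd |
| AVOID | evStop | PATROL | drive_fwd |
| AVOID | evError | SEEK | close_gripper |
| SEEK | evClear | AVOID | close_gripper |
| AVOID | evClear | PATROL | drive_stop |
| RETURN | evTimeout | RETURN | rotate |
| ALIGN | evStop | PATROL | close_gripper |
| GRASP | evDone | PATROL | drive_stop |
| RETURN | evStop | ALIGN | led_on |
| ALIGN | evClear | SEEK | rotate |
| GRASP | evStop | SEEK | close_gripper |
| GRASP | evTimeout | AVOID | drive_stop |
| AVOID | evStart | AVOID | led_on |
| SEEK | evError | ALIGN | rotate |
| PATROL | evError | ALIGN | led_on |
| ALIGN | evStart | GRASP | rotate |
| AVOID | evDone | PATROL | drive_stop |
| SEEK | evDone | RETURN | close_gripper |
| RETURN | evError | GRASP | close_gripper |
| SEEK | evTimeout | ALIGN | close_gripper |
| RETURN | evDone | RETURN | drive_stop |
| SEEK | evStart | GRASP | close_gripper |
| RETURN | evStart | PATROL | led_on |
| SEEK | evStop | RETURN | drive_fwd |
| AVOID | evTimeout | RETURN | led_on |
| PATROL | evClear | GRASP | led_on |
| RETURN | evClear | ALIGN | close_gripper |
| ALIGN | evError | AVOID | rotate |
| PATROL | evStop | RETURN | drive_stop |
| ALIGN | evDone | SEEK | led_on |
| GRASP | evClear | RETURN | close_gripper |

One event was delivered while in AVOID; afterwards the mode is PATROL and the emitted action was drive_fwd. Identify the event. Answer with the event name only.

try evClear: (AVOID, evClear) → (PATROL, drive_stop)
try evStart: (AVOID, evStart) → (AVOID, led_on)
try evTimeout: (AVOID, evTimeout) → (RETURN, led_on)
try evDone: (AVOID, evDone) → (PATROL, drive_stop)
try evStop: (AVOID, evStop) → (PATROL, drive_fwd)  ← matches
try evError: (AVOID, evError) → (SEEK, close_gripper)

evStop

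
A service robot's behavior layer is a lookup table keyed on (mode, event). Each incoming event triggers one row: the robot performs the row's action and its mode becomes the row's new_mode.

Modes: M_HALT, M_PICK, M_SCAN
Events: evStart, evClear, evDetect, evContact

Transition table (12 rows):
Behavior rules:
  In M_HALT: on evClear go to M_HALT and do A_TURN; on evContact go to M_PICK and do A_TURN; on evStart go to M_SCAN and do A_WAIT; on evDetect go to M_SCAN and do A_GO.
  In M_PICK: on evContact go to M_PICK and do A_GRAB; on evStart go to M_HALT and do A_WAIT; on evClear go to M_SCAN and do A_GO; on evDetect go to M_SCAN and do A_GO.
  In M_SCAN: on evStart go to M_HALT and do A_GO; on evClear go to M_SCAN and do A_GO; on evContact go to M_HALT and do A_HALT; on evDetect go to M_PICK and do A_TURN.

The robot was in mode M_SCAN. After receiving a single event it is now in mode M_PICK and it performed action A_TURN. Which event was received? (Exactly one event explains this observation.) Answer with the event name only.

try evStart: (M_SCAN, evStart) → (M_HALT, A_GO)
try evClear: (M_SCAN, evClear) → (M_SCAN, A_GO)
try evDetect: (M_SCAN, evDetect) → (M_PICK, A_TURN)  ← matches
try evContact: (M_SCAN, evContact) → (M_HALT, A_HALT)

evDetect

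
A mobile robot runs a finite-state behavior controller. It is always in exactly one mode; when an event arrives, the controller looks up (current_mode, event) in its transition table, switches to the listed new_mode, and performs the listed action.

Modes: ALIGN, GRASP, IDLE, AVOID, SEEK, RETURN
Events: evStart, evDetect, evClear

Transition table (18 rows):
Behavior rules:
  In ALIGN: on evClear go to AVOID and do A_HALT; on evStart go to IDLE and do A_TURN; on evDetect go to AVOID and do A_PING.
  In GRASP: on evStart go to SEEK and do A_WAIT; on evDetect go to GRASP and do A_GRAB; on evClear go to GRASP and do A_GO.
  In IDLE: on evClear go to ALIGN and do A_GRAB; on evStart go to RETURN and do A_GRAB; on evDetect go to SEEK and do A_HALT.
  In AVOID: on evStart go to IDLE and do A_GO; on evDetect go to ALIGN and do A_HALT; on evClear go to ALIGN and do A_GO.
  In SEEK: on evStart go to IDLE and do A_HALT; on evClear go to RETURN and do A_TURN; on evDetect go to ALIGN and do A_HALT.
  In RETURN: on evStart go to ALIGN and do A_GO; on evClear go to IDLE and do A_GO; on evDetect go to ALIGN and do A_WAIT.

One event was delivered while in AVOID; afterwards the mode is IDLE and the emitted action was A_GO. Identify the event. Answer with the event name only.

try evStart: (AVOID, evStart) → (IDLE, A_GO)  ← matches
try evDetect: (AVOID, evDetect) → (ALIGN, A_HALT)
try evClear: (AVOID, evClear) → (ALIGN, A_GO)

evStart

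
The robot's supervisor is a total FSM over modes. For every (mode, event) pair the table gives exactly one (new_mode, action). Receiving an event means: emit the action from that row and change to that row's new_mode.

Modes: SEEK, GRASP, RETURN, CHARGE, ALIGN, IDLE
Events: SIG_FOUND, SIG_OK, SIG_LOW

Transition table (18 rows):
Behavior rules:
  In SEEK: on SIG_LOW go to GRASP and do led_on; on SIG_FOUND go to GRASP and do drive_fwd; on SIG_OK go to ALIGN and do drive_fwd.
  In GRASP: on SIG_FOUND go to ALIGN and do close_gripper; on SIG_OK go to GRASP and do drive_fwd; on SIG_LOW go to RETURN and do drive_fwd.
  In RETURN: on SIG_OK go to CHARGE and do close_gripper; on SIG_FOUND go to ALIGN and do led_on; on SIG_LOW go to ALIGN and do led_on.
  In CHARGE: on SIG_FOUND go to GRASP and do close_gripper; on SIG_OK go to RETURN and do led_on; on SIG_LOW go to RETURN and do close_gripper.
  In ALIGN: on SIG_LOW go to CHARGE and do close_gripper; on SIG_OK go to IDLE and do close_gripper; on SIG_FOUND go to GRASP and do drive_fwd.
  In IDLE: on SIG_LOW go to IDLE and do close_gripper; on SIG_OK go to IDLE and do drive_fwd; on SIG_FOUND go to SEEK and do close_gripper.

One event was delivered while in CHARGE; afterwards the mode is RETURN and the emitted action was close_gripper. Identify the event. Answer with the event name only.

try SIG_FOUND: (CHARGE, SIG_FOUND) → (GRASP, close_gripper)
try SIG_OK: (CHARGE, SIG_OK) → (RETURN, led_on)
try SIG_LOW: (CHARGE, SIG_LOW) → (RETURN, close_gripper)  ← matches

SIG_LOW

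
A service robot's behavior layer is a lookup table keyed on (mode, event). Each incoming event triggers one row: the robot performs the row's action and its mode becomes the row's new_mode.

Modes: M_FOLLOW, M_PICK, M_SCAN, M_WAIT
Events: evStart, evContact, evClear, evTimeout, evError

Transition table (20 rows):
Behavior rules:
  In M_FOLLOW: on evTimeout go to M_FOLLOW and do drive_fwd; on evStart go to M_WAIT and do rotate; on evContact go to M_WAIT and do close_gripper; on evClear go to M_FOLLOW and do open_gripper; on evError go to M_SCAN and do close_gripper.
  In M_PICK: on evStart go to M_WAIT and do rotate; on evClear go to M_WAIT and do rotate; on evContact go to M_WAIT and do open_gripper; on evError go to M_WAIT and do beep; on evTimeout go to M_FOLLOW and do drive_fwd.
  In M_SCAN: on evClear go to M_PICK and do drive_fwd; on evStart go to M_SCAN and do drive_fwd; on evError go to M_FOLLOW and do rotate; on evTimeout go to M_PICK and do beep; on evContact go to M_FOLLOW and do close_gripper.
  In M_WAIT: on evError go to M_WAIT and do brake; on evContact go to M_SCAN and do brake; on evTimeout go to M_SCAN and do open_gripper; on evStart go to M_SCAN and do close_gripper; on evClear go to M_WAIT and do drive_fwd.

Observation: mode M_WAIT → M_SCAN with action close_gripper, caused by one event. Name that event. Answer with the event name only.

evStart

try evStart: (M_WAIT, evStart) → (M_SCAN, close_gripper)  ← matches
try evContact: (M_WAIT, evContact) → (M_SCAN, brake)
try evClear: (M_WAIT, evClear) → (M_WAIT, drive_fwd)
try evTimeout: (M_WAIT, evTimeout) → (M_SCAN, open_gripper)
try evError: (M_WAIT, evError) → (M_WAIT, brake)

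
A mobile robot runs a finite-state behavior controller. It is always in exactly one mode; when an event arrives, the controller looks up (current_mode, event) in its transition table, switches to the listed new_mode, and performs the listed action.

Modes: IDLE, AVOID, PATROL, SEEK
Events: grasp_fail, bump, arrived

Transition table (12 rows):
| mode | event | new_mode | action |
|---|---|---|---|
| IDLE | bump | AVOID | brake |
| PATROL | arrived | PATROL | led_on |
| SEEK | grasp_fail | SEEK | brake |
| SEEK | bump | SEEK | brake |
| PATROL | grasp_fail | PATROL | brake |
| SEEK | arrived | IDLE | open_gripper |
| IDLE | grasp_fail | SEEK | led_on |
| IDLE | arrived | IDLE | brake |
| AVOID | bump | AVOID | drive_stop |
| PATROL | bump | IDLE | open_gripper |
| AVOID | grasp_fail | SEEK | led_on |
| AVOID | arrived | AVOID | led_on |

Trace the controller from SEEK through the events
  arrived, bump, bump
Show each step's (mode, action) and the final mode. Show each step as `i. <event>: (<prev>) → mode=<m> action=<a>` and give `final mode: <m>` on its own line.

final mode: AVOID

1. arrived: (SEEK) → mode=IDLE action=open_gripper
2. bump: (IDLE) → mode=AVOID action=brake
3. bump: (AVOID) → mode=AVOID action=drive_stop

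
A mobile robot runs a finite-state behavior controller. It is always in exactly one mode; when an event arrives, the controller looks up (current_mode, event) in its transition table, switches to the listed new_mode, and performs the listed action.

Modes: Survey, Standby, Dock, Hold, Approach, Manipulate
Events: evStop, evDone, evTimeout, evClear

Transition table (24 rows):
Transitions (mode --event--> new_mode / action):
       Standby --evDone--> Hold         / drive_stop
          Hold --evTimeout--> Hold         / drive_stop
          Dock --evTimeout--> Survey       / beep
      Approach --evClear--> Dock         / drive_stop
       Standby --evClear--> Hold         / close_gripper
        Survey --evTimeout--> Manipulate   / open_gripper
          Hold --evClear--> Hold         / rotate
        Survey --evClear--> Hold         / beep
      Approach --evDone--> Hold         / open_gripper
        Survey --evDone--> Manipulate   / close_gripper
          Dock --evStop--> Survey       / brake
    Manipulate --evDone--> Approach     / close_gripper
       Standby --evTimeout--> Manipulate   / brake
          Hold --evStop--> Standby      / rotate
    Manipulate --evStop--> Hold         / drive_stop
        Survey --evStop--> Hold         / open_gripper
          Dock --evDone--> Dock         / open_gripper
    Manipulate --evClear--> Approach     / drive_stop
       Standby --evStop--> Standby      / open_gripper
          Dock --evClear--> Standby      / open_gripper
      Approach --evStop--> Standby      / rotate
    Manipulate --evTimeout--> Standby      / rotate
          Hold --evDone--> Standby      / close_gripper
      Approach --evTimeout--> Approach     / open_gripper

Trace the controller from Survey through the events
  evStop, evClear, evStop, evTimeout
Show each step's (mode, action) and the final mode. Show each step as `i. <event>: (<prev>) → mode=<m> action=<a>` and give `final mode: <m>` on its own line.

1. evStop: (Survey) → mode=Hold action=open_gripper
2. evClear: (Hold) → mode=Hold action=rotate
3. evStop: (Hold) → mode=Standby action=rotate
4. evTimeout: (Standby) → mode=Manipulate action=brake

final mode: Manipulate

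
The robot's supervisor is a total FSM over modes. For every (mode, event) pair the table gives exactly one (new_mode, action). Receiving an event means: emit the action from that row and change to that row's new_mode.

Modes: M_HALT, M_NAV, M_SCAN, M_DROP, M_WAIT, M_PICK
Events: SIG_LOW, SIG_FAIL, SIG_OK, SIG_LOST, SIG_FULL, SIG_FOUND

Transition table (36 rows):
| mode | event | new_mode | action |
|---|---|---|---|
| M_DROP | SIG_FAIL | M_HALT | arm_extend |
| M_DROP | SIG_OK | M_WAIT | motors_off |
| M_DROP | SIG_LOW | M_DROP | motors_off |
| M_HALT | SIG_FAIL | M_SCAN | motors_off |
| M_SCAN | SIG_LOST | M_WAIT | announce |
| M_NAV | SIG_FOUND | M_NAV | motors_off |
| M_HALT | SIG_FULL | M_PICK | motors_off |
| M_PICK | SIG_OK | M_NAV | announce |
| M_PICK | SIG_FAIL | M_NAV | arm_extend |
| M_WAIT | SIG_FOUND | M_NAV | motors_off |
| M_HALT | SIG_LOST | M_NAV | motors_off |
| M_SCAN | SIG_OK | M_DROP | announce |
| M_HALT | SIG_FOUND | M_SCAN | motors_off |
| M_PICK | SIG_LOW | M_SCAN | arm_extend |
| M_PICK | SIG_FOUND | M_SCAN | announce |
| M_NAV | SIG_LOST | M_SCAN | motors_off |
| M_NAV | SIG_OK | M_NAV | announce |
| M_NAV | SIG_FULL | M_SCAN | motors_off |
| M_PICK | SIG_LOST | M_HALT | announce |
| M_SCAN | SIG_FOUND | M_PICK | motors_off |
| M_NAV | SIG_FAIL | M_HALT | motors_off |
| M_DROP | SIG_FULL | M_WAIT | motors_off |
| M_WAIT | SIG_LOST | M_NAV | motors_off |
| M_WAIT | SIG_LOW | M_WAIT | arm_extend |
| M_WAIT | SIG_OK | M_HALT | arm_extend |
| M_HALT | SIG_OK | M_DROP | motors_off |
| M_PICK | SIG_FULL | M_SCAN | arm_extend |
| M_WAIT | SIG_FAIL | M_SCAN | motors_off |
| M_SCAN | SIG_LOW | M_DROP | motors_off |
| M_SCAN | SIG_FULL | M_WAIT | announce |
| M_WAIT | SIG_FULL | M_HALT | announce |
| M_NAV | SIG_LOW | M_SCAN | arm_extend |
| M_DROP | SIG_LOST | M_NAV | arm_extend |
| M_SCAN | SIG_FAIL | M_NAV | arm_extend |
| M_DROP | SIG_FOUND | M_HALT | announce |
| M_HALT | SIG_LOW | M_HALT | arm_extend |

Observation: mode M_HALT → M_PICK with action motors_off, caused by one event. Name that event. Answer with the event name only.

try SIG_LOW: (M_HALT, SIG_LOW) → (M_HALT, arm_extend)
try SIG_FAIL: (M_HALT, SIG_FAIL) → (M_SCAN, motors_off)
try SIG_OK: (M_HALT, SIG_OK) → (M_DROP, motors_off)
try SIG_LOST: (M_HALT, SIG_LOST) → (M_NAV, motors_off)
try SIG_FULL: (M_HALT, SIG_FULL) → (M_PICK, motors_off)  ← matches
try SIG_FOUND: (M_HALT, SIG_FOUND) → (M_SCAN, motors_off)

SIG_FULL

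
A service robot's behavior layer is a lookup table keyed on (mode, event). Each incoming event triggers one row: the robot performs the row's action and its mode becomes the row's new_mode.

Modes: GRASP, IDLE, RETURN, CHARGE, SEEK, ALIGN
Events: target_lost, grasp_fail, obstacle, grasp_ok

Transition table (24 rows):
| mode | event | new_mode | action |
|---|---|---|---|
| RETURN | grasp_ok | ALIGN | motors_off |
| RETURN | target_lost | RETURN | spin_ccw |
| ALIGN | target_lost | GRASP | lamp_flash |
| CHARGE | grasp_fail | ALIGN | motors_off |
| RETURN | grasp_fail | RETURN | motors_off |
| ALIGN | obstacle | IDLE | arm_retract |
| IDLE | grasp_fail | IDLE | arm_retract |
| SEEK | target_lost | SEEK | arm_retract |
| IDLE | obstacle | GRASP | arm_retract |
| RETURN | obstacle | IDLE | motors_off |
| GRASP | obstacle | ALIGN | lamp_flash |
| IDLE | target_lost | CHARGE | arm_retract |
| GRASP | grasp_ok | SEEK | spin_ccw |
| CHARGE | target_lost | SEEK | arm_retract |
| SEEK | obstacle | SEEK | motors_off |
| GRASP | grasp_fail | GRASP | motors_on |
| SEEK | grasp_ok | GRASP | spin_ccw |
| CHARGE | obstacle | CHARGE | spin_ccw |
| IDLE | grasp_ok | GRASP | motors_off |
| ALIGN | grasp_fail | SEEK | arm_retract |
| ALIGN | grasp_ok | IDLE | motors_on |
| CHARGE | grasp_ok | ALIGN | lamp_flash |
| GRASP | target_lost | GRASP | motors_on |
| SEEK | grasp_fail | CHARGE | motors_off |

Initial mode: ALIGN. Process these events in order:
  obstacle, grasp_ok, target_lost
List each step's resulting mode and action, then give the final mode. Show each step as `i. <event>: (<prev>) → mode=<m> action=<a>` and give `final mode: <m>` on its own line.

final mode: GRASP

1. obstacle: (ALIGN) → mode=IDLE action=arm_retract
2. grasp_ok: (IDLE) → mode=GRASP action=motors_off
3. target_lost: (GRASP) → mode=GRASP action=motors_on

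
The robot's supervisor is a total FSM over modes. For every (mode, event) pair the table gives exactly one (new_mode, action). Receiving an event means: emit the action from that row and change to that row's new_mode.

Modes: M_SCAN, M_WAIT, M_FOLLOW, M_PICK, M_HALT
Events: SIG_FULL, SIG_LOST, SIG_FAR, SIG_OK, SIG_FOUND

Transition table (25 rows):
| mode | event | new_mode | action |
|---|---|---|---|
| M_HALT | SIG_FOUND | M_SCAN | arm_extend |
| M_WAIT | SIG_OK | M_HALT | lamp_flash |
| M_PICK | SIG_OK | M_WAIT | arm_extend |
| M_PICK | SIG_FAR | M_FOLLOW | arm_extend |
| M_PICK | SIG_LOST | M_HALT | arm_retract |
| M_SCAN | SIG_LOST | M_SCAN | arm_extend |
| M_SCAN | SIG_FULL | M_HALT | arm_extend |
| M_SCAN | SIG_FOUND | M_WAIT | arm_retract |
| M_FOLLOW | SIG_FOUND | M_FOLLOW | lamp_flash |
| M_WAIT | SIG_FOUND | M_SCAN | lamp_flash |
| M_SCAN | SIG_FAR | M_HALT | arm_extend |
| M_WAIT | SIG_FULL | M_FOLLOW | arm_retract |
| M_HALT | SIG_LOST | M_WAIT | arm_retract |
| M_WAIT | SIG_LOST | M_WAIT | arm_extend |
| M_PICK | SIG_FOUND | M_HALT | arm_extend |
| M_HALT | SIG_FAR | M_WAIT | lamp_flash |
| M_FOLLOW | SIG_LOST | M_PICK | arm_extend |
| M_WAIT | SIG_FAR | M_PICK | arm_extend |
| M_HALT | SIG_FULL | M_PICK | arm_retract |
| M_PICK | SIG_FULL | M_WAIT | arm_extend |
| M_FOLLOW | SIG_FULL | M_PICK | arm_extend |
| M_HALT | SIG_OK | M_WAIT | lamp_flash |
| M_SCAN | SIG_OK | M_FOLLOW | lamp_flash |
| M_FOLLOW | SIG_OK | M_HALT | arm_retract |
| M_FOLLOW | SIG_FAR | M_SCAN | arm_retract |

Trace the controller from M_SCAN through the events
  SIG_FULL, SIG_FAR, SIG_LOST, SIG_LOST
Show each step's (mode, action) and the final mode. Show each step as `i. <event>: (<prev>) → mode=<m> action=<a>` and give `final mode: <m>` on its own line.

final mode: M_WAIT

1. SIG_FULL: (M_SCAN) → mode=M_HALT action=arm_extend
2. SIG_FAR: (M_HALT) → mode=M_WAIT action=lamp_flash
3. SIG_LOST: (M_WAIT) → mode=M_WAIT action=arm_extend
4. SIG_LOST: (M_WAIT) → mode=M_WAIT action=arm_extend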